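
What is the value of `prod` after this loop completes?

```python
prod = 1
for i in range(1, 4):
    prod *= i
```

3! = 6
`prod` takes the values: 1 → 2 → 6

Answer: 6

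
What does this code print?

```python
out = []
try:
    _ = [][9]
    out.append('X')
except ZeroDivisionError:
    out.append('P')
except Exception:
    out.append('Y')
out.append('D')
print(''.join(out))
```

Execution trace: 'Y' (except Exception) → 'D' (after the try/except). Output: YD

Answer: YD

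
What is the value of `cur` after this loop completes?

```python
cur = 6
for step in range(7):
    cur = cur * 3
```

Multiply by 3, 7 times: 6 * 3^7 = 13122
`cur` takes the values: 6 → 18 → 54 → 162 → 486 → 1458 → 4374 → 13122

Answer: 13122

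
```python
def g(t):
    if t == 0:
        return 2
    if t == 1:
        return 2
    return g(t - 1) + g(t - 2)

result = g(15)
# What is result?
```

Build up from base cases: g(0)=2, g(1)=2, g(2)=4, g(3)=6, g(4)=10, g(5)=16, g(6)=26, ..., g(15)=1974

Answer: 1974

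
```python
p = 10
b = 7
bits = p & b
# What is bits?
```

Trace:
`p = 10` → p = 10
`b = 7` → b = 7
`bits = p & b` → bits = 2
So bits = 2

Answer: 2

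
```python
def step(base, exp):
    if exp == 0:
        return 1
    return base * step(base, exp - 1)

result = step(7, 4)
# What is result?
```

step(7, 4) = 7 * 7 * 7 * 7 = 2401

Answer: 2401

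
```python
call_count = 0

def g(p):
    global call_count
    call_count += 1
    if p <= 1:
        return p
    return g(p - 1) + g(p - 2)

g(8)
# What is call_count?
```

Calls(p) = 1 + Calls(p-1) + Calls(p-2); Calls(0)=Calls(1)=1. For p=8 this gives 67.

Answer: 67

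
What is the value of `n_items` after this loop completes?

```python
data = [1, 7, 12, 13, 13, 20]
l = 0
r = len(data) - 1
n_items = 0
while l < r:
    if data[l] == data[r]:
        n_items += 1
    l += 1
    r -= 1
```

Count matching pairs from ends
`n_items` takes the values: 0

Answer: 0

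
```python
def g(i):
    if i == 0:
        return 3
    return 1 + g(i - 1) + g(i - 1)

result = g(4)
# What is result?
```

g(i) = 1 + 2·g(i-1), g(0)=3. Closed form: (3+1)·2^4 - 1 = 63.

Answer: 63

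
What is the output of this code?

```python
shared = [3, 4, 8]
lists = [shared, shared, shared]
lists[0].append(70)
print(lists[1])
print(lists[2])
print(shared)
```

Key concept: list of same reference.
Step by step:
`shared = [3, 4, 8]` → shared = [3, 4, 8]
`lists = [shared, shared, shared]` → lists = [[3, 4, 8], [3, 4, 8], [3, 4, 8]]
`lists[0].append(70)` → shared = [3, 4, 8, 70]; lists = [[3, 4, 8, 70], [3, 4, 8, 70], [3, 4, 8, 70]]
`print(lists[1])` → prints [3, 4, 8, 70]
`print(lists[2])` → prints [3, 4, 8, 70]
`print(shared)` → prints [3, 4, 8, 70]

Answer:
[3, 4, 8, 70]
[3, 4, 8, 70]
[3, 4, 8, 70]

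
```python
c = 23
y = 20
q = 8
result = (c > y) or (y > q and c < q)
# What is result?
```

Trace:
`c = 23` → c = 23
`y = 20` → y = 20
`q = 8` → q = 8
`result = (c > y) or (y > q and c < q)` → result = True
So result = True

Answer: True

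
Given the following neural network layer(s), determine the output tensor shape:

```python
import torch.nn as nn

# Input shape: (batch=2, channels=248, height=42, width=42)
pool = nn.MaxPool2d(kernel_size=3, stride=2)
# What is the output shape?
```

Input: (2, 248, 42, 42) -> Output: (2, 248, 20, 20)

Answer: (2, 248, 20, 20)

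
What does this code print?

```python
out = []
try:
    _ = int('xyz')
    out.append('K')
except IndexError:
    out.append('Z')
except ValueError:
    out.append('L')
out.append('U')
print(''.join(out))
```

Execution trace: 'L' (except ValueError) → 'U' (after the try/except). Output: LU

Answer: LU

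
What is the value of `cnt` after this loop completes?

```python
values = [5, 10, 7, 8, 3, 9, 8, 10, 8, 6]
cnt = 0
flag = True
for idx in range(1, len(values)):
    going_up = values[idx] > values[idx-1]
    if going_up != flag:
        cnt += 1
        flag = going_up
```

Count direction changes in [5, 10, 7, 8, 3, 9, 8, 10, 8, 6]
`cnt` takes the values: 0 → 1 → 2 → 3 → 4 → 5 → 6 → 7

Answer: 7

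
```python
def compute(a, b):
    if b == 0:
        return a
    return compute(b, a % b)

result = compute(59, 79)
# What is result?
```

compute(59, 79) -> compute(79, 59) -> compute(59, 20) -> compute(20, 19) -> compute(19, 1) -> compute(1, 0) -> 1

Answer: 1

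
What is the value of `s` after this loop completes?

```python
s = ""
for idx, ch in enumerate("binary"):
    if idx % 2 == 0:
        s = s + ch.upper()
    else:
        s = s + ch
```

Uppercase even positions in 'binary'
`s` takes the values: "" → "B" → "Bi" → "BiN" → "BiNa" → "BiNaR" → "BiNaRy"

Answer: "BiNaRy"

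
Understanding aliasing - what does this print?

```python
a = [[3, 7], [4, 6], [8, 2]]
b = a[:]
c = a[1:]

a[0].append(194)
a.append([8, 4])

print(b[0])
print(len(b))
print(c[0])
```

Key concept: slice with nested mutation.
Step by step:
`a = [[3, 7], [4, 6], [8, 2]]` → a = [[3, 7], [4, 6], [8, 2]]
`b = a[:]` → b = [[3, 7], [4, 6], [8, 2]]
`c = a[1:]` → c = [[4, 6], [8, 2]]
`a[0].append(194)` → a = [[3, 7, 194], [4, 6], [8, 2]]; b = [[3, 7, 194], [4, 6], [8, 2]]
`a.append([8, 4])` → a = [[3, 7, 194], [4, 6], [8, 2], [8, 4]]
`print(b[0])` → prints [3, 7, 194]
`print(len(b))` → prints 3
`print(c[0])` → prints [4, 6]

Answer:
[3, 7, 194]
3
[4, 6]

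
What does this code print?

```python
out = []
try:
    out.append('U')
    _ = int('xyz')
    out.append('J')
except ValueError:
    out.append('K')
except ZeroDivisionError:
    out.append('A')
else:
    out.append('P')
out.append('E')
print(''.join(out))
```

Execution trace: 'U' (try body) → 'K' (except ValueError) → 'E' (after the try/except). Output: UKE

Answer: UKE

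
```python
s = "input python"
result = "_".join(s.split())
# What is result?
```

Trace:
`s = "input python"` → s = 'input python'
`result = "_".join(s.split())` → result = 'input_python'
So result = 'input_python'

Answer: 'input_python'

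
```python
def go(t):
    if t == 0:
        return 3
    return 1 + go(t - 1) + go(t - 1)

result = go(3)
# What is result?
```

go(t) = 1 + 2·go(t-1), go(0)=3. Closed form: (3+1)·2^3 - 1 = 31.

Answer: 31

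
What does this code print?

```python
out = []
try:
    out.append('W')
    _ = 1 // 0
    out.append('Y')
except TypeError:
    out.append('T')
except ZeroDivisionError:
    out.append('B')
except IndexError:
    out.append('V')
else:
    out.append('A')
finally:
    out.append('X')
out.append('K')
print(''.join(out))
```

Execution trace: 'W' (try body) → 'B' (except ZeroDivisionError) → 'X' (finally) → 'K' (after the try/except). Output: WBXK

Answer: WBXK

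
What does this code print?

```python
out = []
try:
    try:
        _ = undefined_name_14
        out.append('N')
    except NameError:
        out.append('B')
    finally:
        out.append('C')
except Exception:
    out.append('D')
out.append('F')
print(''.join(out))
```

Execution trace: 'B' (inner except NameError) → 'C' (inner finally) → 'F' (after the try/except). Output: BCF

Answer: BCF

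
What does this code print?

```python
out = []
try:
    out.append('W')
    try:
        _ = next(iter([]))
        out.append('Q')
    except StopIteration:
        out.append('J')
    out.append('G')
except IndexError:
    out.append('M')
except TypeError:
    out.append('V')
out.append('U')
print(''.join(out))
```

Execution trace: 'W' (try body) → 'J' (inner except StopIteration) → 'G' (try body, no exception) → 'U' (after the try/except). Output: WJGU

Answer: WJGU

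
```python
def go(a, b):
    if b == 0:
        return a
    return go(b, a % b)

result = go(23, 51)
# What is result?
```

go(23, 51) -> go(51, 23) -> go(23, 5) -> go(5, 3) -> go(3, 2) -> go(2, 1) -> go(1, 0) -> 1

Answer: 1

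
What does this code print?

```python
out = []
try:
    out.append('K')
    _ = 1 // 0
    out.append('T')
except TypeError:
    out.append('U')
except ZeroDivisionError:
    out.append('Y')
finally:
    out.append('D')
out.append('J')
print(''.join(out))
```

Execution trace: 'K' (try body) → 'Y' (except ZeroDivisionError) → 'D' (finally) → 'J' (after the try/except). Output: KYDJ

Answer: KYDJ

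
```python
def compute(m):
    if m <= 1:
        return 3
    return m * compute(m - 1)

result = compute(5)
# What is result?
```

compute(5) = 5 * 4 * 3 * 2 * 3 = 360

Answer: 360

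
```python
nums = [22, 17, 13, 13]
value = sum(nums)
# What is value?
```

Trace:
`nums = [22, 17, 13, 13]` → nums = [22, 17, 13, 13]
`value = sum(nums)` → value = 65
So value = 65

Answer: 65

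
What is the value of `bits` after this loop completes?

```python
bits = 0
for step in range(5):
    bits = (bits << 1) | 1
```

Build 5 consecutive 1-bits: 0b11111
`bits` takes the values: 0 → 1 → 3 → 7 → 15 → 31

Answer: 31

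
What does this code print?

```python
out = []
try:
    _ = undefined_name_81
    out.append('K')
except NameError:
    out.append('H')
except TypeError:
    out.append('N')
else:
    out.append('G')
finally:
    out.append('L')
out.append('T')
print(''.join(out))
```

Execution trace: 'H' (except NameError) → 'L' (finally) → 'T' (after the try/except). Output: HLT

Answer: HLT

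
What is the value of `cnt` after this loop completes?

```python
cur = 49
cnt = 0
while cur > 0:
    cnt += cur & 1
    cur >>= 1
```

Count set bits in 49 (binary: 0b110001)
`cnt` takes the values: 0 → 1 → 2 → 3

Answer: 3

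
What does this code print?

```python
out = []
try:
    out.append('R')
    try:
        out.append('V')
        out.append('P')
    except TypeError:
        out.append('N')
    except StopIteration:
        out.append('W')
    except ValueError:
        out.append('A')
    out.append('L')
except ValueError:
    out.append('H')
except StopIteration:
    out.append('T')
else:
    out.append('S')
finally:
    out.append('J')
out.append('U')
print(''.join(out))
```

Execution trace: 'R' (try body) → 'V' (inner try body) → 'P' (inner try body, no exception) → 'L' (try body, no exception) → 'S' (else) → 'J' (finally) → 'U' (after the try/except). Output: RVPLSJU

Answer: RVPLSJU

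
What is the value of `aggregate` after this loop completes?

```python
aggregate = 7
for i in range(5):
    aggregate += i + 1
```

Start at 7, add 1 to 5 = 22
`aggregate` takes the values: 7 → 8 → 10 → 13 → 17 → 22

Answer: 22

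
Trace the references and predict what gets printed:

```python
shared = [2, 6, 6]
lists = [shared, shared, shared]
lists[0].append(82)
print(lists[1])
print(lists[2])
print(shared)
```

Key concept: list of same reference.
Step by step:
`shared = [2, 6, 6]` → shared = [2, 6, 6]
`lists = [shared, shared, shared]` → lists = [[2, 6, 6], [2, 6, 6], [2, 6, 6]]
`lists[0].append(82)` → shared = [2, 6, 6, 82]; lists = [[2, 6, 6, 82], [2, 6, 6, 82], [2, 6, 6, 82]]
`print(lists[1])` → prints [2, 6, 6, 82]
`print(lists[2])` → prints [2, 6, 6, 82]
`print(shared)` → prints [2, 6, 6, 82]

Answer:
[2, 6, 6, 82]
[2, 6, 6, 82]
[2, 6, 6, 82]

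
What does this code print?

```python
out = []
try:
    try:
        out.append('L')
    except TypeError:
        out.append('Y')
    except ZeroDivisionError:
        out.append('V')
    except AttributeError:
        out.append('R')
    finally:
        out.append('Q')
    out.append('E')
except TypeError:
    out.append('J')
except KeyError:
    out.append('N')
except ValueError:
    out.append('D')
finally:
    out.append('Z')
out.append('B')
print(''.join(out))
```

Execution trace: 'L' (inner try body, no exception) → 'Q' (inner finally) → 'E' (try body, no exception) → 'Z' (finally) → 'B' (after the try/except). Output: LQEZB

Answer: LQEZB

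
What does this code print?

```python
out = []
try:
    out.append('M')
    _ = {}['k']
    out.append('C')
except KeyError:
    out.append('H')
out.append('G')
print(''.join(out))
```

Execution trace: 'M' (try body) → 'H' (except KeyError) → 'G' (after the try/except). Output: MHG

Answer: MHG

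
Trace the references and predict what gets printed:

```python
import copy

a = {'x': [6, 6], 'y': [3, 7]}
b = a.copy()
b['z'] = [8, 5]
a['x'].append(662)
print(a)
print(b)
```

Key concept: shallow copy of dict with mutable values.
Step by step:
`a = {'x': [6, 6], 'y': [3, 7]}` → a = {'x': [6, 6], 'y': [3, 7]}
`b = a.copy()` → b = {'x': [6, 6], 'y': [3, 7]}
`b['z'] = [8, 5]` → b = {'x': [6, 6], 'y': [3, 7], 'z': [8, 5]}
`a['x'].append(662)` → a = {'x': [6, 6, 662], 'y': [3, 7]}; b = {'x': [6, 6, 662], 'y': [3, 7], 'z': [8, 5]}
`print(a)` → prints {'x': [6, 6, 662], 'y': [3, 7]}
`print(b)` → prints {'x': [6, 6, 662], 'y': [3, 7], 'z': [8, 5]}

Answer:
{'x': [6, 6, 662], 'y': [3, 7]}
{'x': [6, 6, 662], 'y': [3, 7], 'z': [8, 5]}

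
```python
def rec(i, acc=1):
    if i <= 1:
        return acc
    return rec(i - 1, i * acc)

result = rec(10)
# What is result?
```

Accumulator trace (n, acc): (10, 1) -> (9, 10) -> (8, 90) -> (7, 720) -> (6, 5040) -> (5, 30240) -> (4, 151200) -> (3, 604800) -> (2, 1814400) -> (1, 3628800) -> return 3628800

Answer: 3628800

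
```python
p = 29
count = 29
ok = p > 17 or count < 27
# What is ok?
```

Trace:
`p = 29` → p = 29
`count = 29` → count = 29
`ok = p > 17 or count < 27` → ok = True
So ok = True

Answer: True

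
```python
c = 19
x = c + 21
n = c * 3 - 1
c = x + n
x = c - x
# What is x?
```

Trace:
`c = 19` → c = 19
`x = c + 21` → x = 40
`n = c * 3 - 1` → n = 56
`c = x + n` → c = 96
`x = c - x` → x = 56
So x = 56

Answer: 56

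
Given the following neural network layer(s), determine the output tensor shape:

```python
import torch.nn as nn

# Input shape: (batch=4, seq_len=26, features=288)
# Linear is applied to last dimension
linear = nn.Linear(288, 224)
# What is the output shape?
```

Input: (4, 26, 288) -> Output: (4, 26, 224)

Answer: (4, 26, 224)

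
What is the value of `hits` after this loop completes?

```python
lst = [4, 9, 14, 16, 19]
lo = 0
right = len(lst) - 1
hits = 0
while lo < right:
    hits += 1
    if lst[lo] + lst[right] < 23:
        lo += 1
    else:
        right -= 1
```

Steps to find pair summing to 23
`hits` takes the values: 0 → 1 → 2 → 3 → 4

Answer: 4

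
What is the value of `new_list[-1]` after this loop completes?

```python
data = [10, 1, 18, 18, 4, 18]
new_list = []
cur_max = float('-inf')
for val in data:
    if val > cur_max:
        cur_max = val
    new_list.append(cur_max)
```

Running max ends at 18
`new_list` takes the values: [] → [10] → [10, 10] → [10, 10, 18] → [10, 10, 18, 18] → [10, 10, 18, 18, 18] → [10, 10, 18, 18, 18, 18]
So `new_list[-1]` = 18

Answer: 18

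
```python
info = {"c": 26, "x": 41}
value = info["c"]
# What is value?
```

Trace:
`info = {"c": 26, "x": 41}` → info = {'c': 26, 'x': 41}
`value = info["c"]` → value = 26
So value = 26

Answer: 26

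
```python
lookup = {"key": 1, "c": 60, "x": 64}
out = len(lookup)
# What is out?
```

Trace:
`lookup = {"key": 1, "c": 60, "x": 64}` → lookup = {'key': 1, 'c': 60, 'x': 64}
`out = len(lookup)` → out = 3
So out = 3

Answer: 3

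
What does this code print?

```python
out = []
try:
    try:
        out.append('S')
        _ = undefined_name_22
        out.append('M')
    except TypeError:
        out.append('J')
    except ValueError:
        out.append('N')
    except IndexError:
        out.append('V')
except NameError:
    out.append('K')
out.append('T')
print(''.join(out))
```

Execution trace: 'S' (try body) → 'K' (outer except NameError) → 'T' (after the try/except). Output: SKT

Answer: SKT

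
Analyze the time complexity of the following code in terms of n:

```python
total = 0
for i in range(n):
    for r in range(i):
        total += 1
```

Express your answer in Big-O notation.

Each loop level contributes: n × n. Multiplying the contributions gives O(n^2).

Answer: O(n^2)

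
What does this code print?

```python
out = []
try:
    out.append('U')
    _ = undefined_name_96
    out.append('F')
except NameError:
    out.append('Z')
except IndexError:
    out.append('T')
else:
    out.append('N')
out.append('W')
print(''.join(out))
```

Execution trace: 'U' (try body) → 'Z' (except NameError) → 'W' (after the try/except). Output: UZW

Answer: UZW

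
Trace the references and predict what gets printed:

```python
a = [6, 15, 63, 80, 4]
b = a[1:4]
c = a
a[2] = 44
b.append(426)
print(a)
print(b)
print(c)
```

Key concept: slice vs alias.
Step by step:
`a = [6, 15, 63, 80, 4]` → a = [6, 15, 63, 80, 4]
`b = a[1:4]` → b = [15, 63, 80]
`c = a` → c = [6, 15, 63, 80, 4] (same object as a)
`a[2] = 44` → a = [6, 15, 44, 80, 4] (same object as c); c = [6, 15, 44, 80, 4] (same object as a)
`b.append(426)` → b = [15, 63, 80, 426]
`print(a)` → prints [6, 15, 44, 80, 4]
`print(b)` → prints [15, 63, 80, 426]
`print(c)` → prints [6, 15, 44, 80, 4]

Answer:
[6, 15, 44, 80, 4]
[15, 63, 80, 426]
[6, 15, 44, 80, 4]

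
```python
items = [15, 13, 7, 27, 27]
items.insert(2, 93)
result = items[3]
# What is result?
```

Trace:
`items = [15, 13, 7, 27, 27]` → items = [15, 13, 7, 27, 27]
`items.insert(2, 93)` → items = [15, 13, 93, 7, 27, 27]
`result = items[3]` → result = 7
So result = 7

Answer: 7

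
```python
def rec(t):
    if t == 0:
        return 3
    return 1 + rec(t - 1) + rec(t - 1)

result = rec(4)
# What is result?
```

rec(t) = 1 + 2·rec(t-1), rec(0)=3. Closed form: (3+1)·2^4 - 1 = 63.

Answer: 63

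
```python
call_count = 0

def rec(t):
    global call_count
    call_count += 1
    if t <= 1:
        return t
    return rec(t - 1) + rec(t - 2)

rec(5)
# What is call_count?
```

Calls(t) = 1 + Calls(t-1) + Calls(t-2); Calls(0)=Calls(1)=1. For t=5 this gives 15.

Answer: 15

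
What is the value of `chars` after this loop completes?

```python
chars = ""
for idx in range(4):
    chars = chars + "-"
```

Repeat '-' 4 times
`chars` takes the values: "" → "-" → "--" → "---" → "----"

Answer: "----"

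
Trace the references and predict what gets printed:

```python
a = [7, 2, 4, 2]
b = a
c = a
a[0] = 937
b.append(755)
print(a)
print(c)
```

Key concept: multiple aliases.
Step by step:
`a = [7, 2, 4, 2]` → a = [7, 2, 4, 2]
`b = a` → b = [7, 2, 4, 2] (same object as a)
`c = a` → c = [7, 2, 4, 2] (same object as a, b)
`a[0] = 937` → a = [937, 2, 4, 2] (same object as b, c); b = [937, 2, 4, 2] (same object as a, c); c = [937, 2, 4, 2] (same object as a, b)
`b.append(755)` → a = [937, 2, 4, 2, 755] (same object as b, c); b = [937, 2, 4, 2, 755] (same object as a, c); c = [937, 2, 4, 2, 755] (same object as a, b)
`print(a)` → prints [937, 2, 4, 2, 755]
`print(c)` → prints [937, 2, 4, 2, 755]

Answer:
[937, 2, 4, 2, 755]
[937, 2, 4, 2, 755]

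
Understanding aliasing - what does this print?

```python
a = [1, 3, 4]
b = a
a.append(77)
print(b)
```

Key concept: basic list aliasing.
Step by step:
`a = [1, 3, 4]` → a = [1, 3, 4]
`b = a` → b = [1, 3, 4] (same object as a)
`a.append(77)` → a = [1, 3, 4, 77] (same object as b); b = [1, 3, 4, 77] (same object as a)
`print(b)` → prints [1, 3, 4, 77]

Answer: [1, 3, 4, 77]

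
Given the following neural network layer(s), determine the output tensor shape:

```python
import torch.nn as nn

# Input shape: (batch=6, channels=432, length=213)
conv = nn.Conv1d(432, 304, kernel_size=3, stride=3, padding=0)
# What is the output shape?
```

Input: (6, 432, 213) -> Output: (6, 304, 71)

Answer: (6, 304, 71)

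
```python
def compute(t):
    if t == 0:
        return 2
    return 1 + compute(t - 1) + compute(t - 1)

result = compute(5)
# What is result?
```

compute(t) = 1 + 2·compute(t-1), compute(0)=2. Closed form: (2+1)·2^5 - 1 = 95.

Answer: 95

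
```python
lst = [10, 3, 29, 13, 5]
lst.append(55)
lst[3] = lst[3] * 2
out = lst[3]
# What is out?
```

Trace:
`lst = [10, 3, 29, 13, 5]` → lst = [10, 3, 29, 13, 5]
`lst.append(55)` → lst = [10, 3, 29, 13, 5, 55]
`lst[3] = lst[3] * 2` → lst = [10, 3, 29, 26, 5, 55]
`out = lst[3]` → out = 26
So out = 26

Answer: 26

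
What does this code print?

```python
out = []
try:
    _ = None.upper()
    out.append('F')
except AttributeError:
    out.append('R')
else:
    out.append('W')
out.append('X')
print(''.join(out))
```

Execution trace: 'R' (except AttributeError) → 'X' (after the try/except). Output: RX

Answer: RX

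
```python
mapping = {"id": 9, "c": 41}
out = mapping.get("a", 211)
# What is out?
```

Trace:
`mapping = {"id": 9, "c": 41}` → mapping = {'id': 9, 'c': 41}
`out = mapping.get("a", 211)` → out = 211
So out = 211

Answer: 211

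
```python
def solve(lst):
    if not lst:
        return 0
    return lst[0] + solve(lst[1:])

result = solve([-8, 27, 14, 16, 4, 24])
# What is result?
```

(-8) + 27 + 14 + 16 + 4 + 24 + 0 = 77

Answer: 77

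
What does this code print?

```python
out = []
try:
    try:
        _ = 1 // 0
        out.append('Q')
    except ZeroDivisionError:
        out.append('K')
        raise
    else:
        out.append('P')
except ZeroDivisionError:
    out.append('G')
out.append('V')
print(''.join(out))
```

Execution trace: 'K' (inner except ZeroDivisionError) → 'G' (outer except ZeroDivisionError) → 'V' (after the try/except). Output: KGV

Answer: KGV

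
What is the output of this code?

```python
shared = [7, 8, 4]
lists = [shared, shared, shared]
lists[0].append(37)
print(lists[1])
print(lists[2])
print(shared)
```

Key concept: list of same reference.
Step by step:
`shared = [7, 8, 4]` → shared = [7, 8, 4]
`lists = [shared, shared, shared]` → lists = [[7, 8, 4], [7, 8, 4], [7, 8, 4]]
`lists[0].append(37)` → shared = [7, 8, 4, 37]; lists = [[7, 8, 4, 37], [7, 8, 4, 37], [7, 8, 4, 37]]
`print(lists[1])` → prints [7, 8, 4, 37]
`print(lists[2])` → prints [7, 8, 4, 37]
`print(shared)` → prints [7, 8, 4, 37]

Answer:
[7, 8, 4, 37]
[7, 8, 4, 37]
[7, 8, 4, 37]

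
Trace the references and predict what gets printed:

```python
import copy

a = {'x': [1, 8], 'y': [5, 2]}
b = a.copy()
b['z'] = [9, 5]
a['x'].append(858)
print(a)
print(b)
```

Key concept: shallow copy of dict with mutable values.
Step by step:
`a = {'x': [1, 8], 'y': [5, 2]}` → a = {'x': [1, 8], 'y': [5, 2]}
`b = a.copy()` → b = {'x': [1, 8], 'y': [5, 2]}
`b['z'] = [9, 5]` → b = {'x': [1, 8], 'y': [5, 2], 'z': [9, 5]}
`a['x'].append(858)` → a = {'x': [1, 8, 858], 'y': [5, 2]}; b = {'x': [1, 8, 858], 'y': [5, 2], 'z': [9, 5]}
`print(a)` → prints {'x': [1, 8, 858], 'y': [5, 2]}
`print(b)` → prints {'x': [1, 8, 858], 'y': [5, 2], 'z': [9, 5]}

Answer:
{'x': [1, 8, 858], 'y': [5, 2]}
{'x': [1, 8, 858], 'y': [5, 2], 'z': [9, 5]}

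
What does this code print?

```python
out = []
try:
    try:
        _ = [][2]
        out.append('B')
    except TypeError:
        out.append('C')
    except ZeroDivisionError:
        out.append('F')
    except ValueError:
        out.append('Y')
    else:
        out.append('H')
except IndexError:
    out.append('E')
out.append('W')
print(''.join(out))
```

Execution trace: 'E' (outer except IndexError) → 'W' (after the try/except). Output: EW

Answer: EW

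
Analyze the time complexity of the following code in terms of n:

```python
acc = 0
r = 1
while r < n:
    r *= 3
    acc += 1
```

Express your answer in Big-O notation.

Each loop level contributes: log n. Multiplying the contributions gives O(log n).

Answer: O(log n)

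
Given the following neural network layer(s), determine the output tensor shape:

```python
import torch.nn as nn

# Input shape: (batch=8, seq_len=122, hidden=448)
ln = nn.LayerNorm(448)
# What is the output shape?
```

Input: (8, 122, 448) -> Output: (8, 122, 448)

Answer: (8, 122, 448)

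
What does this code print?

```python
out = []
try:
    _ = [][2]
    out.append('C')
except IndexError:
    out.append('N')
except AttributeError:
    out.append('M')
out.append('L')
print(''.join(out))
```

Execution trace: 'N' (except IndexError) → 'L' (after the try/except). Output: NL

Answer: NL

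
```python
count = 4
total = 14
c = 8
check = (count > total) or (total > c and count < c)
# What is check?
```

Trace:
`count = 4` → count = 4
`total = 14` → total = 14
`c = 8` → c = 8
`check = (count > total) or (total > c and count < c)` → check = True
So check = True

Answer: True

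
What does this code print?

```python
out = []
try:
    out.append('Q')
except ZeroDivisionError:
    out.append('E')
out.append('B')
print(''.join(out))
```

Execution trace: 'Q' (try body, no exception) → 'B' (after the try/except). Output: QB

Answer: QB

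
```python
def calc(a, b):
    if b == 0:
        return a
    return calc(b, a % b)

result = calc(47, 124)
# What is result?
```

calc(47, 124) -> calc(124, 47) -> calc(47, 30) -> calc(30, 17) -> calc(17, 13) -> calc(13, 4) -> calc(4, 1) -> calc(1, 0) -> 1

Answer: 1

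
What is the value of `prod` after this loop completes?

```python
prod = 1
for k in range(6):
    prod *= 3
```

3^6 = 729
`prod` takes the values: 1 → 3 → 9 → 27 → 81 → 243 → 729

Answer: 729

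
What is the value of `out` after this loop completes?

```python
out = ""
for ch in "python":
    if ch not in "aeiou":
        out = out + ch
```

Remove vowels from 'python'
`out` takes the values: "" → "p" → "py" → "pyt" → "pyth" → "pythn"

Answer: "pythn"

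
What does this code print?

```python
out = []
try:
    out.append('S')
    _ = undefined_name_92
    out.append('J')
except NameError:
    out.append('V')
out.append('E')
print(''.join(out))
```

Execution trace: 'S' (try body) → 'V' (except NameError) → 'E' (after the try/except). Output: SVE

Answer: SVE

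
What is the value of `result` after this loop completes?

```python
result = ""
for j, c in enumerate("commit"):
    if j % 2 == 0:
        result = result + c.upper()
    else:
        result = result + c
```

Uppercase even positions in 'commit'
`result` takes the values: "" → "C" → "Co" → "CoM" → "CoMm" → "CoMmI" → "CoMmIt"

Answer: "CoMmIt"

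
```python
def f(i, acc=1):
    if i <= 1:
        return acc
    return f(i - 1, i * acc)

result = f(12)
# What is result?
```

Accumulator trace (n, acc): (12, 1) -> (11, 12) -> (10, 132) -> (9, 1320) -> (8, 11880) -> (7, 95040) -> (6, 665280) -> (5, 3991680) -> (4, 19958400) -> (3, 79833600) -> (2, 239500800) -> (1, 479001600) -> return 479001600

Answer: 479001600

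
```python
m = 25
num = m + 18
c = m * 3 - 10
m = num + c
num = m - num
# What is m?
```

Trace:
`m = 25` → m = 25
`num = m + 18` → num = 43
`c = m * 3 - 10` → c = 65
`m = num + c` → m = 108
`num = m - num` → num = 65
So m = 108

Answer: 108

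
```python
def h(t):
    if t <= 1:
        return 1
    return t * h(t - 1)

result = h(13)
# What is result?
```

h(13) = 13 * 12 * 11 * 10 * 9 * 8 * 7 * 6 * 5 * 4 * 3 * 2 * 1 = 6227020800

Answer: 6227020800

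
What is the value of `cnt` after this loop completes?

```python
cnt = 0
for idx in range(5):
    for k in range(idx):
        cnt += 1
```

Triangle number: 0+1+2+...+4
`cnt` takes the values: 0 → 1 → 2 → 3 → 4 → 5 → 6 → 7 → 8 → 9 → 10

Answer: 10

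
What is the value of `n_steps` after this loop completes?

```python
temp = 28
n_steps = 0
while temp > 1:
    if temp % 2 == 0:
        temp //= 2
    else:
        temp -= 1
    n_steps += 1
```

Steps to reduce 28 to 1
`n_steps` takes the values: 0 → 1 → 2 → 3 → 4 → 5 → 6

Answer: 6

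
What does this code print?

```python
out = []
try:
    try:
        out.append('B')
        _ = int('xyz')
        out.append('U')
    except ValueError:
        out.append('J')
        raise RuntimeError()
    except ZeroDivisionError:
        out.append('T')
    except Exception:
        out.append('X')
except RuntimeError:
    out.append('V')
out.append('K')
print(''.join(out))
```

Execution trace: 'B' (inner try body) → 'J' (inner except ValueError) → 'V' (outer except RuntimeError) → 'K' (after the try/except). Output: BJVK

Answer: BJVK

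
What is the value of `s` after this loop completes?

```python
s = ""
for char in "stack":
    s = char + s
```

Reverse 'stack'
`s` takes the values: "" → "s" → "ts" → "ats" → "cats" → "kcats"

Answer: "kcats"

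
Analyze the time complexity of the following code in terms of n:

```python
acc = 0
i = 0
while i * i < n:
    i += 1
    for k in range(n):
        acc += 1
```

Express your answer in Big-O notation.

Each loop level contributes: √n × n. Multiplying the contributions gives O(n√n).

Answer: O(n√n)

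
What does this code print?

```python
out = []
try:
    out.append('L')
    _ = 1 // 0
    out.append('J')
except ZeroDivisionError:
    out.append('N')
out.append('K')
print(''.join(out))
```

Execution trace: 'L' (try body) → 'N' (except ZeroDivisionError) → 'K' (after the try/except). Output: LNK

Answer: LNK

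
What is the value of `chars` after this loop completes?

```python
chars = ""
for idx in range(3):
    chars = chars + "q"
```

Repeat 'q' 3 times
`chars` takes the values: "" → "q" → "qq" → "qqq"

Answer: "qqq"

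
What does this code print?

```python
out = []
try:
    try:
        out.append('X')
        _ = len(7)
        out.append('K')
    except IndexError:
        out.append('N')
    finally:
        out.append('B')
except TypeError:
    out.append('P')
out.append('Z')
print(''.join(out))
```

Execution trace: 'X' (inner try body) → 'B' (inner finally) → 'P' (outer except TypeError) → 'Z' (after the try/except). Output: XBPZ

Answer: XBPZ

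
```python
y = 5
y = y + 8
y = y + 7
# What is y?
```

Trace:
`y = 5` → y = 5
`y = y + 8` → y = 13
`y = y + 7` → y = 20
So y = 20

Answer: 20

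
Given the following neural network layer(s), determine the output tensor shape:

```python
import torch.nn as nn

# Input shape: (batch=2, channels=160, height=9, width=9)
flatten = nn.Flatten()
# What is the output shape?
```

Input: (2, 160, 9, 9) -> Output: (2, 12960)

Answer: (2, 12960)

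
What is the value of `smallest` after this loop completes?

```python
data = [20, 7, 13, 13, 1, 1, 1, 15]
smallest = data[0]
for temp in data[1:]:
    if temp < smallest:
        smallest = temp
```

Minimum of [20, 7, 13, 13, 1, 1, 1, 15]
`smallest` takes the values: 20 → 7 → 1

Answer: 1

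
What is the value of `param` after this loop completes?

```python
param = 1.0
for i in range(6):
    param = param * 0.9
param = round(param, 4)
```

Exponential decay: 1.0 * 0.9^6
`param` takes the values: 1.0 → 0.9 → 0.81 → 0.729 → 0.6561 → 0.59049 → 0.531441 → 0.5314

Answer: 0.5314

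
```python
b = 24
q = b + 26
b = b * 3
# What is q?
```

Trace:
`b = 24` → b = 24
`q = b + 26` → q = 50
`b = b * 3` → b = 72
So q = 50

Answer: 50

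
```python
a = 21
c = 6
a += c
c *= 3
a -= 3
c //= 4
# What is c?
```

Trace:
`a = 21` → a = 21
`c = 6` → c = 6
`a += c` → a = 27
`c *= 3` → c = 18
`a -= 3` → a = 24
`c //= 4` → c = 4
So c = 4

Answer: 4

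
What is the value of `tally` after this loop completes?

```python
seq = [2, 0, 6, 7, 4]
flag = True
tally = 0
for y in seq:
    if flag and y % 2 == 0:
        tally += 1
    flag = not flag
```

Count even values at even positions
`tally` takes the values: 0 → 1 → 2 → 3

Answer: 3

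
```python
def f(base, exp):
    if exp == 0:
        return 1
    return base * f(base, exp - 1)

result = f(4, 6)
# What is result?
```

f(4, 6) = 4 * 4 * 4 * 4 * 4 * 4 = 4096

Answer: 4096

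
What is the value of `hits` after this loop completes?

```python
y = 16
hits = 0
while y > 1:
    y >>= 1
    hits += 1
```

Count right shifts until 1
`hits` takes the values: 0 → 1 → 2 → 3 → 4

Answer: 4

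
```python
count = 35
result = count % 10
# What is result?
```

Trace:
`count = 35` → count = 35
`result = count % 10` → result = 5
So result = 5

Answer: 5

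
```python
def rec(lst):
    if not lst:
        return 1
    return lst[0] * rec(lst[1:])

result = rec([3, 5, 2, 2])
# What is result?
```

Product over [3, 5, 2, 2] = 3 * 5 * 2 * 2 = 60

Answer: 60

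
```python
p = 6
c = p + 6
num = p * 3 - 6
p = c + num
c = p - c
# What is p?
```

Trace:
`p = 6` → p = 6
`c = p + 6` → c = 12
`num = p * 3 - 6` → num = 12
`p = c + num` → p = 24
`c = p - c` → c = 12
So p = 24

Answer: 24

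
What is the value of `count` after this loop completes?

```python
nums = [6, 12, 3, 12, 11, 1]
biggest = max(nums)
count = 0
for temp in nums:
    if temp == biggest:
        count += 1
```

Count of max value 12 in [6, 12, 3, 12, 11, 1]
`count` takes the values: 0 → 1 → 2

Answer: 2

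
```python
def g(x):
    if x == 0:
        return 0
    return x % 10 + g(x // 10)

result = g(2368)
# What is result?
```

Sum of digits of 2368: 8 + 6 + 3 + 2 = 19

Answer: 19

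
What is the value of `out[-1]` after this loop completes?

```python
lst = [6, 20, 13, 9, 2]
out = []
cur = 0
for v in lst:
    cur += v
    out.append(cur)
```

Cumulative sum ends at 50
`out` takes the values: [] → [6] → [6, 26] → [6, 26, 39] → [6, 26, 39, 48] → [6, 26, 39, 48, 50]
So `out[-1]` = 50

Answer: 50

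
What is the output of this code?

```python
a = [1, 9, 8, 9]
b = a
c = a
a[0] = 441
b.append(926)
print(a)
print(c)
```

Key concept: multiple aliases.
Step by step:
`a = [1, 9, 8, 9]` → a = [1, 9, 8, 9]
`b = a` → b = [1, 9, 8, 9] (same object as a)
`c = a` → c = [1, 9, 8, 9] (same object as a, b)
`a[0] = 441` → a = [441, 9, 8, 9] (same object as b, c); b = [441, 9, 8, 9] (same object as a, c); c = [441, 9, 8, 9] (same object as a, b)
`b.append(926)` → a = [441, 9, 8, 9, 926] (same object as b, c); b = [441, 9, 8, 9, 926] (same object as a, c); c = [441, 9, 8, 9, 926] (same object as a, b)
`print(a)` → prints [441, 9, 8, 9, 926]
`print(c)` → prints [441, 9, 8, 9, 926]

Answer:
[441, 9, 8, 9, 926]
[441, 9, 8, 9, 926]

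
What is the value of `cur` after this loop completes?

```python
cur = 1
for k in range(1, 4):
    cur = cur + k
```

Start at 1, add 1 through 3
`cur` takes the values: 1 → 2 → 4 → 7

Answer: 7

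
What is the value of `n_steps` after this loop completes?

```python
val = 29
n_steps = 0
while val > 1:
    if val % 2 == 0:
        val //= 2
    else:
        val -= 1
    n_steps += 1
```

Steps to reduce 29 to 1
`n_steps` takes the values: 0 → 1 → 2 → 3 → 4 → 5 → 6 → 7

Answer: 7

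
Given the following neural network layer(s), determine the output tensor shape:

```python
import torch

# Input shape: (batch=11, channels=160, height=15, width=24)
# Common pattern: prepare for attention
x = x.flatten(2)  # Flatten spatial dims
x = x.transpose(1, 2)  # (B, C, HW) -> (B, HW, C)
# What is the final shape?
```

Input: (11, 160, 15, 24) -> after flatten(2): (11, 160, 360) -> Output: (11, 360, 160)

Answer: (11, 360, 160)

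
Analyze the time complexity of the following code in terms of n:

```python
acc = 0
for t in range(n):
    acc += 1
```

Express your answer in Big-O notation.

Each loop level contributes: n. Multiplying the contributions gives O(n).

Answer: O(n)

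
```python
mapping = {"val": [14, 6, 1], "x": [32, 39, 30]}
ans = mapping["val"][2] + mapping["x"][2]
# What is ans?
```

Trace:
`mapping = {"val": [14, 6, 1], "x": [32, 39, 30]}` → mapping = {'val': [14, 6, 1], 'x': [32, 39, 30]}
`ans = mapping["val"][2] + mapping["x"][2]` → ans = 31
So ans = 31

Answer: 31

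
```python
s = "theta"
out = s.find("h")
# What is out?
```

Trace:
`s = "theta"` → s = 'theta'
`out = s.find("h")` → out = 1
So out = 1

Answer: 1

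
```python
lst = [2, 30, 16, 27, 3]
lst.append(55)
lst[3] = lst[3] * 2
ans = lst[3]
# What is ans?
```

Trace:
`lst = [2, 30, 16, 27, 3]` → lst = [2, 30, 16, 27, 3]
`lst.append(55)` → lst = [2, 30, 16, 27, 3, 55]
`lst[3] = lst[3] * 2` → lst = [2, 30, 16, 54, 3, 55]
`ans = lst[3]` → ans = 54
So ans = 54

Answer: 54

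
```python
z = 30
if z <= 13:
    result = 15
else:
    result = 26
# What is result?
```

Trace:
`z = 30` → z = 30
`if z <= 13: ...` → z <= 13 is False, take else branch → result = 26
So result = 26

Answer: 26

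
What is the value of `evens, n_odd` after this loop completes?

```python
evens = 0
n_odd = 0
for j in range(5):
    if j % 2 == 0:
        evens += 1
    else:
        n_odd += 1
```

Count evens and odds in range(5)
`evens, n_odd` takes the values: (0, 0) → (1, 0) → (1, 1) → (2, 1) → (2, 2) → (3, 2)

Answer: 3, 2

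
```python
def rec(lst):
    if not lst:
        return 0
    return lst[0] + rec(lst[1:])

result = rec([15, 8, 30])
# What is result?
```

15 + 8 + 30 + 0 = 53

Answer: 53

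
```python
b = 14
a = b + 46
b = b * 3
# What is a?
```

Trace:
`b = 14` → b = 14
`a = b + 46` → a = 60
`b = b * 3` → b = 42
So a = 60

Answer: 60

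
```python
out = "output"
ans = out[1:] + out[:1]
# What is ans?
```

Trace:
`out = "output"` → out = 'output'
`ans = out[1:] + out[:1]` → ans = 'utputo'
So ans = 'utputo'

Answer: 'utputo'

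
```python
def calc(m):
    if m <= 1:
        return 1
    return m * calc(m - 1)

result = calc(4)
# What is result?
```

calc(4) = 4 * 3 * 2 * 1 = 24

Answer: 24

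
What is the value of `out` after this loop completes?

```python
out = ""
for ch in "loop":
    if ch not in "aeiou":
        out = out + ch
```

Remove vowels from 'loop'
`out` takes the values: "" → "l" → "lp"

Answer: "lp"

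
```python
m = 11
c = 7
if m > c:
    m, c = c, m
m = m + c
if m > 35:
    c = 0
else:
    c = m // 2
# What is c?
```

Trace:
`m = 11` → m = 11
`c = 7` → c = 7
`if m > c: ...` → m > c is True → m = 7; c = 11
`m = m + c` → m = 18
`if m > 35: ...` → m > 35 is False, take else branch → c = 9
So c = 9

Answer: 9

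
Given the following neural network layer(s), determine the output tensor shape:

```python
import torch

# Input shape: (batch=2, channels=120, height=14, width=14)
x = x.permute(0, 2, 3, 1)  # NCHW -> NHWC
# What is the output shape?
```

Input: (2, 120, 14, 14) -> Output: (2, 14, 14, 120)

Answer: (2, 14, 14, 120)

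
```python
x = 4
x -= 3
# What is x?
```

Trace:
`x = 4` → x = 4
`x -= 3` → x = 1
So x = 1

Answer: 1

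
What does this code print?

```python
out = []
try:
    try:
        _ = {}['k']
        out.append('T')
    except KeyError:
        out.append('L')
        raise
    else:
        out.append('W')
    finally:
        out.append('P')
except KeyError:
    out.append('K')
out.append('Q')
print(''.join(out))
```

Execution trace: 'L' (except KeyError) → 'P' (finally) → 'K' (outer except KeyError) → 'Q' (after the try/except). Output: LPKQ

Answer: LPKQ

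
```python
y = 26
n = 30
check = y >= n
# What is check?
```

Trace:
`y = 26` → y = 26
`n = 30` → n = 30
`check = y >= n` → check = False
So check = False

Answer: False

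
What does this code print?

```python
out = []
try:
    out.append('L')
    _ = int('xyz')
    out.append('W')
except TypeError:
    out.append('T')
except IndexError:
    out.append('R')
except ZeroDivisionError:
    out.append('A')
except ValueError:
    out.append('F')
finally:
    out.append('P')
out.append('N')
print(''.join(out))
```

Execution trace: 'L' (try body) → 'F' (except ValueError) → 'P' (finally) → 'N' (after the try/except). Output: LFPN

Answer: LFPN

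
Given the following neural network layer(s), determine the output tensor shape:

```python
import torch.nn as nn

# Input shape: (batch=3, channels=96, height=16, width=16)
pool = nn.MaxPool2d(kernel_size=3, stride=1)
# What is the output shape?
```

Input: (3, 96, 16, 16) -> Output: (3, 96, 14, 14)

Answer: (3, 96, 14, 14)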